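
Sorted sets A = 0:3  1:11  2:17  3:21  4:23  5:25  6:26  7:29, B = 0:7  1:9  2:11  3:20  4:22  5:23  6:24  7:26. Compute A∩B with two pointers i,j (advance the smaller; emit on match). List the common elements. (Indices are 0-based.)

i=0 j=0: 3<7, i++
i=1 j=0: 11>7, j++
i=1 j=1: 11>9, j++
i=1 j=2: 11==11 emit, i++,j++
i=2 j=3: 17<20, i++
i=3 j=3: 21>20, j++
i=3 j=4: 21<22, i++
i=4 j=4: 23>22, j++
i=4 j=5: 23==23 emit, i++,j++
i=5 j=6: 25>24, j++
i=5 j=7: 25<26, i++
i=6 j=7: 26==26 emit, i++,j++

intersection = [11, 23, 26]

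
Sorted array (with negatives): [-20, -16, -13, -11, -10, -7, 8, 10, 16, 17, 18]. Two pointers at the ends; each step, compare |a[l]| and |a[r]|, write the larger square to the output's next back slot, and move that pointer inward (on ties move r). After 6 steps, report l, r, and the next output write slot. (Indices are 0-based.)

l=0 r=10: |-20|>|18| out[10]=400, l++
l=1 r=10: |-16|<=|18| out[9]=324, r--
l=1 r=9: |-16|<=|17| out[8]=289, r--
l=1 r=8: |-16|<=|16| out[7]=256, r--
l=1 r=7: |-16|>|10| out[6]=256, l++
l=2 r=7: |-13|>|10| out[5]=169, l++

l=3, r=7, next write slot=4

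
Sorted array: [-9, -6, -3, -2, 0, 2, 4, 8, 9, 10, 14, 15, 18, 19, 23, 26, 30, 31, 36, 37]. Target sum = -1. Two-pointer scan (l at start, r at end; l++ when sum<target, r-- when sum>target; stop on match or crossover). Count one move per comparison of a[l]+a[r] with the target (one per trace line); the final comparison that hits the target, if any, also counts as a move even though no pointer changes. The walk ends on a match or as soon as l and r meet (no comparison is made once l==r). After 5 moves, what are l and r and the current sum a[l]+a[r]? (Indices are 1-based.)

l=1 r=20: -9+37=28 >-1, r--
l=1 r=19: -9+36=27 >-1, r--
l=1 r=18: -9+31=22 >-1, r--
l=1 r=17: -9+30=21 >-1, r--
l=1 r=16: -9+26=17 >-1, r--

l=1, r=15, sum=14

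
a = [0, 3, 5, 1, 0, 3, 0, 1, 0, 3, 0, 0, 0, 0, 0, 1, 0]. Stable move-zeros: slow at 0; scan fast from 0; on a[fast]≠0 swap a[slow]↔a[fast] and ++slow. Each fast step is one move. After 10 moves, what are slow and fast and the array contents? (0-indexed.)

slow=6, fast=10, a=[3, 5, 1, 3, 1, 3, 0, 0, 0, 0, 0, 0, 0, 0, 0, 1, 0]

slow=0 fast=0: a[fast]=0, fast++
slow=0 fast=1: a[fast]=3≠0 swap→a[0]=3, slow++,fast++
slow=1 fast=2: a[fast]=5≠0 swap→a[1]=5, slow++,fast++
slow=2 fast=3: a[fast]=1≠0 swap→a[2]=1, slow++,fast++
slow=3 fast=4: a[fast]=0, fast++
slow=3 fast=5: a[fast]=3≠0 swap→a[3]=3, slow++,fast++
slow=4 fast=6: a[fast]=0, fast++
slow=4 fast=7: a[fast]=1≠0 swap→a[4]=1, slow++,fast++
slow=5 fast=8: a[fast]=0, fast++
slow=5 fast=9: a[fast]=3≠0 swap→a[5]=3, slow++,fast++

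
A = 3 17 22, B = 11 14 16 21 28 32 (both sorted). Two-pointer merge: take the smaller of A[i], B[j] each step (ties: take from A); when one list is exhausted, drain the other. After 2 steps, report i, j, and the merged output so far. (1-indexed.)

i=2, j=2, merged so far=[3, 11]

i=1 j=1: A[i]=3<=B[j]=11 take 3, i++
i=2 j=1: A[i]=17>B[j]=11 take 11, j++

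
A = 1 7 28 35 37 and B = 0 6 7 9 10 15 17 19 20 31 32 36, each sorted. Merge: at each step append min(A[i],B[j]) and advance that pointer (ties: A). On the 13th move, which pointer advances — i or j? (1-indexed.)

j

i=1 j=1: A[i]=1>B[j]=0 take 0, j++
i=1 j=2: A[i]=1<=B[j]=6 take 1, i++
i=2 j=2: A[i]=7>B[j]=6 take 6, j++
i=2 j=3: A[i]=7<=B[j]=7 take 7, i++
i=3 j=3: A[i]=28>B[j]=7 take 7, j++
i=3 j=4: A[i]=28>B[j]=9 take 9, j++
i=3 j=5: A[i]=28>B[j]=10 take 10, j++
i=3 j=6: A[i]=28>B[j]=15 take 15, j++
i=3 j=7: A[i]=28>B[j]=17 take 17, j++
i=3 j=8: A[i]=28>B[j]=19 take 19, j++
i=3 j=9: A[i]=28>B[j]=20 take 20, j++
i=3 j=10: A[i]=28<=B[j]=31 take 28, i++
i=4 j=10: A[i]=35>B[j]=31 take 31, j++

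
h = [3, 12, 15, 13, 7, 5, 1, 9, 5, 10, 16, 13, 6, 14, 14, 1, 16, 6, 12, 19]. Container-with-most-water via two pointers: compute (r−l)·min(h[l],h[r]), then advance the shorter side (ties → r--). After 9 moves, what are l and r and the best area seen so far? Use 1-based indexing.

l=10, r=20, best area=255

l=1 r=20: min(3,19)*19=57 best=57 *, l++
l=2 r=20: min(12,19)*18=216 best=216 *, l++
l=3 r=20: min(15,19)*17=255 best=255 *, l++
l=4 r=20: min(13,19)*16=208 best=255, l++
l=5 r=20: min(7,19)*15=105 best=255, l++
l=6 r=20: min(5,19)*14=70 best=255, l++
l=7 r=20: min(1,19)*13=13 best=255, l++
l=8 r=20: min(9,19)*12=108 best=255, l++
l=9 r=20: min(5,19)*11=55 best=255, l++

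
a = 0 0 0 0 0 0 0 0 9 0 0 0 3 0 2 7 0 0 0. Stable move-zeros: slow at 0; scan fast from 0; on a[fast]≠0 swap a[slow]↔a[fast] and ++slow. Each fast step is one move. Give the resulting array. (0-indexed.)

(s=0,f=0) a[fast]=0 → fast++
(s=0,f=1) a[fast]=0 → fast++
(s=0,f=2) a[fast]=0 → fast++
(s=0,f=3) a[fast]=0 → fast++
(s=0,f=4) a[fast]=0 → fast++
(s=0,f=5) a[fast]=0 → fast++
(s=0,f=6) a[fast]=0 → fast++
(s=0,f=7) a[fast]=0 → fast++
(s=0,f=8) a[fast]=9≠0 swap→a[0]=9 → slow++,fast++
(s=1,f=9) a[fast]=0 → fast++
(s=1,f=10) a[fast]=0 → fast++
(s=1,f=11) a[fast]=0 → fast++
(s=1,f=12) a[fast]=3≠0 swap→a[1]=3 → slow++,fast++
(s=2,f=13) a[fast]=0 → fast++
(s=2,f=14) a[fast]=2≠0 swap→a[2]=2 → slow++,fast++
(s=3,f=15) a[fast]=7≠0 swap→a[3]=7 → slow++,fast++
(s=4,f=16) a[fast]=0 → fast++
(s=4,f=17) a[fast]=0 → fast++
(s=4,f=18) a[fast]=0 → fast++

[9, 3, 2, 7, 0, 0, 0, 0, 0, 0, 0, 0, 0, 0, 0, 0, 0, 0, 0]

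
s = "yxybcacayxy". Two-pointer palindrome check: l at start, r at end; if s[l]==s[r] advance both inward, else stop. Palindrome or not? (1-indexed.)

[1,11] 'y'=='y' → l++,r--
[2,10] 'x'=='x' → l++,r--
[3,9] 'y'=='y' → l++,r--
[4,8] 'b'!='a' → stop

not a palindrome (mismatch at 4,8)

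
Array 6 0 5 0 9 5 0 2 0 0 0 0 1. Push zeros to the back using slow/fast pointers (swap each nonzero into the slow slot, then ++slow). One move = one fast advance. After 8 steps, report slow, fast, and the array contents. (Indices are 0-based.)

(s=0,f=0) a[fast]=6≠0 swap→a[0]=6 → slow++,fast++
(s=1,f=1) a[fast]=0 → fast++
(s=1,f=2) a[fast]=5≠0 swap→a[1]=5 → slow++,fast++
(s=2,f=3) a[fast]=0 → fast++
(s=2,f=4) a[fast]=9≠0 swap→a[2]=9 → slow++,fast++
(s=3,f=5) a[fast]=5≠0 swap→a[3]=5 → slow++,fast++
(s=4,f=6) a[fast]=0 → fast++
(s=4,f=7) a[fast]=2≠0 swap→a[4]=2 → slow++,fast++

slow=5, fast=8, a=[6, 5, 9, 5, 2, 0, 0, 0, 0, 0, 0, 0, 1]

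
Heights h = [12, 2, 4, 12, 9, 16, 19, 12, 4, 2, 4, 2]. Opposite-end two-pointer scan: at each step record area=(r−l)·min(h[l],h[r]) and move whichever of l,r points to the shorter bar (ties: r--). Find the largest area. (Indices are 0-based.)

[0,11] min(12,2)*11=22 best=22 * → r--
[0,10] min(12,4)*10=40 best=40 * → r--
[0,9] min(12,2)*9=18 best=40 → r--
[0,8] min(12,4)*8=32 best=40 → r--
[0,7] min(12,12)*7=84 best=84 * → r--
[0,6] min(12,19)*6=72 best=84 → l++
[1,6] min(2,19)*5=10 best=84 → l++
[2,6] min(4,19)*4=16 best=84 → l++
[3,6] min(12,19)*3=36 best=84 → l++
[4,6] min(9,19)*2=18 best=84 → l++
[5,6] min(16,19)*1=16 best=84 → l++

max area = 84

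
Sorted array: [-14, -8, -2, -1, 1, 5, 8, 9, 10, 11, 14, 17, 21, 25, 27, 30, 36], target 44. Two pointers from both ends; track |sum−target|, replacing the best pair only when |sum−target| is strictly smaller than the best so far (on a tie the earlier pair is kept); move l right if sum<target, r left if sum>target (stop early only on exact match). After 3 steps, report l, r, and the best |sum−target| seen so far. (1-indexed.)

l=4, r=17, best |Δ|=10

l=1 r=17: -14+36=22 d=22 *, l++
l=2 r=17: -8+36=28 d=16 *, l++
l=3 r=17: -2+36=34 d=10 *, l++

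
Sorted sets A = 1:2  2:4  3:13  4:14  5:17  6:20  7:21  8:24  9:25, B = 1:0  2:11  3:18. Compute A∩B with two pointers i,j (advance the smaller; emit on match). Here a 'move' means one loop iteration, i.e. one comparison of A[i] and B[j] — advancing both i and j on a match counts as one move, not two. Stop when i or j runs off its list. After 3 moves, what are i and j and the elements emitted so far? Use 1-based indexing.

i=1 j=1: 2>0, j++
i=1 j=2: 2<11, i++
i=2 j=2: 4<11, i++

i=3, j=2, emitted=[]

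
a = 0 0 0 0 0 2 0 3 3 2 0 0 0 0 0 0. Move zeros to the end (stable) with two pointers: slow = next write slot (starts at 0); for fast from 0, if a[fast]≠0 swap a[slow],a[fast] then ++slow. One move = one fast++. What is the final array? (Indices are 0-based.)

slow=0 fast=0: a[fast]=0, fast++
slow=0 fast=1: a[fast]=0, fast++
slow=0 fast=2: a[fast]=0, fast++
slow=0 fast=3: a[fast]=0, fast++
slow=0 fast=4: a[fast]=0, fast++
slow=0 fast=5: a[fast]=2≠0 swap→a[0]=2, slow++,fast++
slow=1 fast=6: a[fast]=0, fast++
slow=1 fast=7: a[fast]=3≠0 swap→a[1]=3, slow++,fast++
slow=2 fast=8: a[fast]=3≠0 swap→a[2]=3, slow++,fast++
slow=3 fast=9: a[fast]=2≠0 swap→a[3]=2, slow++,fast++
slow=4 fast=10: a[fast]=0, fast++
slow=4 fast=11: a[fast]=0, fast++
slow=4 fast=12: a[fast]=0, fast++
slow=4 fast=13: a[fast]=0, fast++
slow=4 fast=14: a[fast]=0, fast++
slow=4 fast=15: a[fast]=0, fast++

[2, 3, 3, 2, 0, 0, 0, 0, 0, 0, 0, 0, 0, 0, 0, 0]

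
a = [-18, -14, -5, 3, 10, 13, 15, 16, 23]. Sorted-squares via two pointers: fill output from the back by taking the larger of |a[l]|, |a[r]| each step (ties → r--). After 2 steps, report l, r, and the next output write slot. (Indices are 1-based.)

l=1 r=9: |-18|<=|23| out[9]=529, r--
l=1 r=8: |-18|>|16| out[8]=324, l++

l=2, r=8, next write slot=7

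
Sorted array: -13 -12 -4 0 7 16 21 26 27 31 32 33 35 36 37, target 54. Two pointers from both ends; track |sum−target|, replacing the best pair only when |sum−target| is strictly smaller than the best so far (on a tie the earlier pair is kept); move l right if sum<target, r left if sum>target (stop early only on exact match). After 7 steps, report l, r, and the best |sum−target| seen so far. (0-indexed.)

[0,14] -13+37=24 d=30 * → l++
[1,14] -12+37=25 d=29 * → l++
[2,14] -4+37=33 d=21 * → l++
[3,14] 0+37=37 d=17 * → l++
[4,14] 7+37=44 d=10 * → l++
[5,14] 16+37=53 d=1 * → l++
[6,14] 21+37=58 d=4 → r--

l=6, r=13, best |Δ|=1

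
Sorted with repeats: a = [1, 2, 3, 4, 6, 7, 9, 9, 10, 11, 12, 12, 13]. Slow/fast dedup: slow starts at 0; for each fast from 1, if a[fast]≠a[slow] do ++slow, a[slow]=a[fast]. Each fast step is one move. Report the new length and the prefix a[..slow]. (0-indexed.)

length 11; prefix = [1, 2, 3, 4, 6, 7, 9, 10, 11, 12, 13]

slow=0 fast=1: a[fast]=2≠a[slow]=1 write a[1]=2, slow++,fast++
slow=1 fast=2: a[fast]=3≠a[slow]=2 write a[2]=3, slow++,fast++
slow=2 fast=3: a[fast]=4≠a[slow]=3 write a[3]=4, slow++,fast++
slow=3 fast=4: a[fast]=6≠a[slow]=4 write a[4]=6, slow++,fast++
slow=4 fast=5: a[fast]=7≠a[slow]=6 write a[5]=7, slow++,fast++
slow=5 fast=6: a[fast]=9≠a[slow]=7 write a[6]=9, slow++,fast++
slow=6 fast=7: a[fast]=9=a[slow] dup, fast++
slow=6 fast=8: a[fast]=10≠a[slow]=9 write a[7]=10, slow++,fast++
slow=7 fast=9: a[fast]=11≠a[slow]=10 write a[8]=11, slow++,fast++
slow=8 fast=10: a[fast]=12≠a[slow]=11 write a[9]=12, slow++,fast++
slow=9 fast=11: a[fast]=12=a[slow] dup, fast++
slow=9 fast=12: a[fast]=13≠a[slow]=12 write a[10]=13, slow++,fast++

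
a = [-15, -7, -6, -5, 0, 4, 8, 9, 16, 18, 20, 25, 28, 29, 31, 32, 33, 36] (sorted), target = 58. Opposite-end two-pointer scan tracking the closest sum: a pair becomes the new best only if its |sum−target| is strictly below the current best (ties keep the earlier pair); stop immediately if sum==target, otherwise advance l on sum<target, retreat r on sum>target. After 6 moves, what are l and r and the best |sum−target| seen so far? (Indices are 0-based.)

l=6, r=17, best |Δ|=18

l=0 r=17: -15+36=21 d=37 *, l++
l=1 r=17: -7+36=29 d=29 *, l++
l=2 r=17: -6+36=30 d=28 *, l++
l=3 r=17: -5+36=31 d=27 *, l++
l=4 r=17: 0+36=36 d=22 *, l++
l=5 r=17: 4+36=40 d=18 *, l++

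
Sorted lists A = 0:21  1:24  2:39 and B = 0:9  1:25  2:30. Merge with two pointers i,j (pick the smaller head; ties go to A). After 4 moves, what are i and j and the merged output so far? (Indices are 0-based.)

[i=0,j=0] A[i]=21>B[j]=9 take 9 → j++
[i=0,j=1] A[i]=21<=B[j]=25 take 21 → i++
[i=1,j=1] A[i]=24<=B[j]=25 take 24 → i++
[i=2,j=1] A[i]=39>B[j]=25 take 25 → j++

i=2, j=2, merged so far=[9, 21, 24, 25]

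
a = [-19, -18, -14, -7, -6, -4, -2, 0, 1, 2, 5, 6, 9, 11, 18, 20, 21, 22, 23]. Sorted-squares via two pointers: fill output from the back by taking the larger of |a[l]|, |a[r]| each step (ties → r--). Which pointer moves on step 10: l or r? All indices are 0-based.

r

l=0 r=18: |-19|<=|23| out[18]=529, r--
l=0 r=17: |-19|<=|22| out[17]=484, r--
l=0 r=16: |-19|<=|21| out[16]=441, r--
l=0 r=15: |-19|<=|20| out[15]=400, r--
l=0 r=14: |-19|>|18| out[14]=361, l++
l=1 r=14: |-18|<=|18| out[13]=324, r--
l=1 r=13: |-18|>|11| out[12]=324, l++
l=2 r=13: |-14|>|11| out[11]=196, l++
l=3 r=13: |-7|<=|11| out[10]=121, r--
l=3 r=12: |-7|<=|9| out[9]=81, r--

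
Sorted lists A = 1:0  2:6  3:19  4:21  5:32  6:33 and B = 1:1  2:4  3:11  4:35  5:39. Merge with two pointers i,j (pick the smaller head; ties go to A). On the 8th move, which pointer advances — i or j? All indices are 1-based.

[i=1,j=1] A[i]=0<=B[j]=1 take 0 → i++
[i=2,j=1] A[i]=6>B[j]=1 take 1 → j++
[i=2,j=2] A[i]=6>B[j]=4 take 4 → j++
[i=2,j=3] A[i]=6<=B[j]=11 take 6 → i++
[i=3,j=3] A[i]=19>B[j]=11 take 11 → j++
[i=3,j=4] A[i]=19<=B[j]=35 take 19 → i++
[i=4,j=4] A[i]=21<=B[j]=35 take 21 → i++
[i=5,j=4] A[i]=32<=B[j]=35 take 32 → i++

i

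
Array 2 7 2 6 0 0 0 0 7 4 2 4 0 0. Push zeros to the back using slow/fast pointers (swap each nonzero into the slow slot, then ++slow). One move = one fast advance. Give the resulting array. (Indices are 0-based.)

slow=0 fast=0: a[fast]=2≠0 swap→a[0]=2, slow++,fast++
slow=1 fast=1: a[fast]=7≠0 swap→a[1]=7, slow++,fast++
slow=2 fast=2: a[fast]=2≠0 swap→a[2]=2, slow++,fast++
slow=3 fast=3: a[fast]=6≠0 swap→a[3]=6, slow++,fast++
slow=4 fast=4: a[fast]=0, fast++
slow=4 fast=5: a[fast]=0, fast++
slow=4 fast=6: a[fast]=0, fast++
slow=4 fast=7: a[fast]=0, fast++
slow=4 fast=8: a[fast]=7≠0 swap→a[4]=7, slow++,fast++
slow=5 fast=9: a[fast]=4≠0 swap→a[5]=4, slow++,fast++
slow=6 fast=10: a[fast]=2≠0 swap→a[6]=2, slow++,fast++
slow=7 fast=11: a[fast]=4≠0 swap→a[7]=4, slow++,fast++
slow=8 fast=12: a[fast]=0, fast++
slow=8 fast=13: a[fast]=0, fast++

[2, 7, 2, 6, 7, 4, 2, 4, 0, 0, 0, 0, 0, 0]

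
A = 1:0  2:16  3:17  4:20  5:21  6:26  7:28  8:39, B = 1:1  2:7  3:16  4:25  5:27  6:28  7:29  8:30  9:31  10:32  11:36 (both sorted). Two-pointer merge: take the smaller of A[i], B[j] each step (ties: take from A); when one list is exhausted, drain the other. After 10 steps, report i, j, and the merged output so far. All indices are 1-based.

i=7, j=5, merged so far=[0, 1, 7, 16, 16, 17, 20, 21, 25, 26]

[i=1,j=1] A[i]=0<=B[j]=1 take 0 → i++
[i=2,j=1] A[i]=16>B[j]=1 take 1 → j++
[i=2,j=2] A[i]=16>B[j]=7 take 7 → j++
[i=2,j=3] A[i]=16<=B[j]=16 take 16 → i++
[i=3,j=3] A[i]=17>B[j]=16 take 16 → j++
[i=3,j=4] A[i]=17<=B[j]=25 take 17 → i++
[i=4,j=4] A[i]=20<=B[j]=25 take 20 → i++
[i=5,j=4] A[i]=21<=B[j]=25 take 21 → i++
[i=6,j=4] A[i]=26>B[j]=25 take 25 → j++
[i=6,j=5] A[i]=26<=B[j]=27 take 26 → i++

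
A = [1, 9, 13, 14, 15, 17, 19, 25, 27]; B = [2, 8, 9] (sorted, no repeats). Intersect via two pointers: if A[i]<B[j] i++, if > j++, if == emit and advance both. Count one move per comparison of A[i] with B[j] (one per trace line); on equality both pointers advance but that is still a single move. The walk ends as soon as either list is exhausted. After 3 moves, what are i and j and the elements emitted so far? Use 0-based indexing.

i=1, j=2, emitted=[]

[i=0,j=0] 1<2 → i++
[i=1,j=0] 9>2 → j++
[i=1,j=1] 9>8 → j++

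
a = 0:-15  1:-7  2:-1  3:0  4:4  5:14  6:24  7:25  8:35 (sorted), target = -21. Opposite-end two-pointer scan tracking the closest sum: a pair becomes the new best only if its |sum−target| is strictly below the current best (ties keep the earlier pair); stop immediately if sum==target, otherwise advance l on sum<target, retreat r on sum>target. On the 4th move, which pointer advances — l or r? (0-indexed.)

[0,8] -15+35=20 d=41 * → r--
[0,7] -15+25=10 d=31 * → r--
[0,6] -15+24=9 d=30 * → r--
[0,5] -15+14=-1 d=20 * → r--

r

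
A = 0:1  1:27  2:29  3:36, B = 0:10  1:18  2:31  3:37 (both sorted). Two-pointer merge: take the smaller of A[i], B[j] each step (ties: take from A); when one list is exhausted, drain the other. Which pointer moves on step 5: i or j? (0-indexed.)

i=0 j=0: A[i]=1<=B[j]=10 take 1, i++
i=1 j=0: A[i]=27>B[j]=10 take 10, j++
i=1 j=1: A[i]=27>B[j]=18 take 18, j++
i=1 j=2: A[i]=27<=B[j]=31 take 27, i++
i=2 j=2: A[i]=29<=B[j]=31 take 29, i++

i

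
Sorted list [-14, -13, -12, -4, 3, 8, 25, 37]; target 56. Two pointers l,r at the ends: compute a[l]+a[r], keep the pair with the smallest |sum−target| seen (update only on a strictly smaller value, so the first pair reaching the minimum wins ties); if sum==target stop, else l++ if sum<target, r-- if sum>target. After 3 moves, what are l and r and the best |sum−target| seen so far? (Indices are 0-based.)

[0,7] -14+37=23 d=33 * → l++
[1,7] -13+37=24 d=32 * → l++
[2,7] -12+37=25 d=31 * → l++

l=3, r=7, best |Δ|=31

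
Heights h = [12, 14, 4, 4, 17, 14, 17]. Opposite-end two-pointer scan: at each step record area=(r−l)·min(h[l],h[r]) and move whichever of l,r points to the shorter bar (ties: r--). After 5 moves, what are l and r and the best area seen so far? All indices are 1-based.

l=1 r=7: min(12,17)*6=72 best=72 *, l++
l=2 r=7: min(14,17)*5=70 best=72, l++
l=3 r=7: min(4,17)*4=16 best=72, l++
l=4 r=7: min(4,17)*3=12 best=72, l++
l=5 r=7: min(17,17)*2=34 best=72, r--

l=5, r=6, best area=72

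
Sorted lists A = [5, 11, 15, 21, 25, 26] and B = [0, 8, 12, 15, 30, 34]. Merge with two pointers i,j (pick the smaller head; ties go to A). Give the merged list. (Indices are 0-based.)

[0, 5, 8, 11, 12, 15, 15, 21, 25, 26, 30, 34]

[i=0,j=0] A[i]=5>B[j]=0 take 0 → j++
[i=0,j=1] A[i]=5<=B[j]=8 take 5 → i++
[i=1,j=1] A[i]=11>B[j]=8 take 8 → j++
[i=1,j=2] A[i]=11<=B[j]=12 take 11 → i++
[i=2,j=2] A[i]=15>B[j]=12 take 12 → j++
[i=2,j=3] A[i]=15<=B[j]=15 take 15 → i++
[i=3,j=3] A[i]=21>B[j]=15 take 15 → j++
[i=3,j=4] A[i]=21<=B[j]=30 take 21 → i++
[i=4,j=4] A[i]=25<=B[j]=30 take 25 → i++
[i=5,j=4] A[i]=26<=B[j]=30 take 26 → i++
[i=6,j=4] A done, take B[j]=30 → j++
[i=6,j=5] A done, take B[j]=34 → j++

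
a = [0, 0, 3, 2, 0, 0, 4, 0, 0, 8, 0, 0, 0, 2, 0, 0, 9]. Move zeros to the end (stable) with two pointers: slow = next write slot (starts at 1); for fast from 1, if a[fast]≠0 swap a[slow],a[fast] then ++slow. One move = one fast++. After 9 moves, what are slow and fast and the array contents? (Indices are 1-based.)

slow=4, fast=10, a=[3, 2, 4, 0, 0, 0, 0, 0, 0, 8, 0, 0, 0, 2, 0, 0, 9]

slow=1 fast=1: a[fast]=0, fast++
slow=1 fast=2: a[fast]=0, fast++
slow=1 fast=3: a[fast]=3≠0 swap→a[1]=3, slow++,fast++
slow=2 fast=4: a[fast]=2≠0 swap→a[2]=2, slow++,fast++
slow=3 fast=5: a[fast]=0, fast++
slow=3 fast=6: a[fast]=0, fast++
slow=3 fast=7: a[fast]=4≠0 swap→a[3]=4, slow++,fast++
slow=4 fast=8: a[fast]=0, fast++
slow=4 fast=9: a[fast]=0, fast++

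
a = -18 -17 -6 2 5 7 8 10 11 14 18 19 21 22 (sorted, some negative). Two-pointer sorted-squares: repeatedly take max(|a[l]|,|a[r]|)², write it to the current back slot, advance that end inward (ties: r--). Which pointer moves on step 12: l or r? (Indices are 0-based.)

l=0 r=13: |-18|<=|22| out[13]=484, r--
l=0 r=12: |-18|<=|21| out[12]=441, r--
l=0 r=11: |-18|<=|19| out[11]=361, r--
l=0 r=10: |-18|<=|18| out[10]=324, r--
l=0 r=9: |-18|>|14| out[9]=324, l++
l=1 r=9: |-17|>|14| out[8]=289, l++
l=2 r=9: |-6|<=|14| out[7]=196, r--
l=2 r=8: |-6|<=|11| out[6]=121, r--
l=2 r=7: |-6|<=|10| out[5]=100, r--
l=2 r=6: |-6|<=|8| out[4]=64, r--
l=2 r=5: |-6|<=|7| out[3]=49, r--
l=2 r=4: |-6|>|5| out[2]=36, l++

l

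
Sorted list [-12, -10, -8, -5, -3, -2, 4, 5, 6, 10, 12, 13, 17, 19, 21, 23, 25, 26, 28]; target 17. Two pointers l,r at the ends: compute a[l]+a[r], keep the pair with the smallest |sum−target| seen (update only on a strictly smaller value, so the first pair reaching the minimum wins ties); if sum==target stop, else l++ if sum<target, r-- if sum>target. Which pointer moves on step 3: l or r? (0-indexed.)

l=0 r=18: -12+28=16 d=1 *, l++
l=1 r=18: -10+28=18 d=1, r--
l=1 r=17: -10+26=16 d=1, l++

l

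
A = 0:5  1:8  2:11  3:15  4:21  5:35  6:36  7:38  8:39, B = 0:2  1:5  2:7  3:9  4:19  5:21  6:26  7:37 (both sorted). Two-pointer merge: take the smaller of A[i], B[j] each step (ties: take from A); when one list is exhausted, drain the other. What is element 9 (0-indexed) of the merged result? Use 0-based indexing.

i=0 j=0: A[i]=5>B[j]=2 take 2, j++
i=0 j=1: A[i]=5<=B[j]=5 take 5, i++
i=1 j=1: A[i]=8>B[j]=5 take 5, j++
i=1 j=2: A[i]=8>B[j]=7 take 7, j++
i=1 j=3: A[i]=8<=B[j]=9 take 8, i++
i=2 j=3: A[i]=11>B[j]=9 take 9, j++
i=2 j=4: A[i]=11<=B[j]=19 take 11, i++
i=3 j=4: A[i]=15<=B[j]=19 take 15, i++
i=4 j=4: A[i]=21>B[j]=19 take 19, j++
i=4 j=5: A[i]=21<=B[j]=21 take 21, i++
i=5 j=5: A[i]=35>B[j]=21 take 21, j++
i=5 j=6: A[i]=35>B[j]=26 take 26, j++
i=5 j=7: A[i]=35<=B[j]=37 take 35, i++
i=6 j=7: A[i]=36<=B[j]=37 take 36, i++
i=7 j=7: A[i]=38>B[j]=37 take 37, j++
i=7 j=8: B done, take A[i]=38, i++
i=8 j=8: B done, take A[i]=39, i++

merged[9] = 21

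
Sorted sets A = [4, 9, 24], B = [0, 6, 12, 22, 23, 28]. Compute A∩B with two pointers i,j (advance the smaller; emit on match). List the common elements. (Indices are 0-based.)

[i=0,j=0] 4>0 → j++
[i=0,j=1] 4<6 → i++
[i=1,j=1] 9>6 → j++
[i=1,j=2] 9<12 → i++
[i=2,j=2] 24>12 → j++
[i=2,j=3] 24>22 → j++
[i=2,j=4] 24>23 → j++
[i=2,j=5] 24<28 → i++

intersection = []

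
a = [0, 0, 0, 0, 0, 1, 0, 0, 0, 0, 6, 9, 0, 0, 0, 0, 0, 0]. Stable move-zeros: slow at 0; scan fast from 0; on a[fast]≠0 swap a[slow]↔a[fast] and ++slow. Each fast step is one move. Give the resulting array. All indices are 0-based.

(s=0,f=0) a[fast]=0 → fast++
(s=0,f=1) a[fast]=0 → fast++
(s=0,f=2) a[fast]=0 → fast++
(s=0,f=3) a[fast]=0 → fast++
(s=0,f=4) a[fast]=0 → fast++
(s=0,f=5) a[fast]=1≠0 swap→a[0]=1 → slow++,fast++
(s=1,f=6) a[fast]=0 → fast++
(s=1,f=7) a[fast]=0 → fast++
(s=1,f=8) a[fast]=0 → fast++
(s=1,f=9) a[fast]=0 → fast++
(s=1,f=10) a[fast]=6≠0 swap→a[1]=6 → slow++,fast++
(s=2,f=11) a[fast]=9≠0 swap→a[2]=9 → slow++,fast++
(s=3,f=12) a[fast]=0 → fast++
(s=3,f=13) a[fast]=0 → fast++
(s=3,f=14) a[fast]=0 → fast++
(s=3,f=15) a[fast]=0 → fast++
(s=3,f=16) a[fast]=0 → fast++
(s=3,f=17) a[fast]=0 → fast++

[1, 6, 9, 0, 0, 0, 0, 0, 0, 0, 0, 0, 0, 0, 0, 0, 0, 0]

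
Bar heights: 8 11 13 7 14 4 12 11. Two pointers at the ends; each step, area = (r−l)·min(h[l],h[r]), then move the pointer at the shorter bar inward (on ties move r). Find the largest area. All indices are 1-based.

l=1 r=8: min(8,11)*7=56 best=56 *, l++
l=2 r=8: min(11,11)*6=66 best=66 *, r--
l=2 r=7: min(11,12)*5=55 best=66, l++
l=3 r=7: min(13,12)*4=48 best=66, r--
l=3 r=6: min(13,4)*3=12 best=66, r--
l=3 r=5: min(13,14)*2=26 best=66, l++
l=4 r=5: min(7,14)*1=7 best=66, l++

max area = 66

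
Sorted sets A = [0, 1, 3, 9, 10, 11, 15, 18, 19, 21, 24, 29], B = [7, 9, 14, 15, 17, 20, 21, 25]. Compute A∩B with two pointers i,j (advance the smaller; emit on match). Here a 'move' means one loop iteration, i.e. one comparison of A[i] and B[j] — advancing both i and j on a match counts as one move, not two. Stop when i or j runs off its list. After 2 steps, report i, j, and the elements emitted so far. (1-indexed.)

i=1 j=1: 0<7, i++
i=2 j=1: 1<7, i++

i=3, j=1, emitted=[]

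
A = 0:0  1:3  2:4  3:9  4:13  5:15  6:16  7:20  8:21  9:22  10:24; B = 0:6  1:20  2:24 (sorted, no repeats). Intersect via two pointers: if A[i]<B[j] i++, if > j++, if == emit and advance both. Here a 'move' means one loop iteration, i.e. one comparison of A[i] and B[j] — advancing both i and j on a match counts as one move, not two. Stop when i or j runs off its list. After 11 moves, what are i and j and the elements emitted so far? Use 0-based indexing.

i=10, j=2, emitted=[20]

[i=0,j=0] 0<6 → i++
[i=1,j=0] 3<6 → i++
[i=2,j=0] 4<6 → i++
[i=3,j=0] 9>6 → j++
[i=3,j=1] 9<20 → i++
[i=4,j=1] 13<20 → i++
[i=5,j=1] 15<20 → i++
[i=6,j=1] 16<20 → i++
[i=7,j=1] 20==20 emit → i++,j++
[i=8,j=2] 21<24 → i++
[i=9,j=2] 22<24 → i++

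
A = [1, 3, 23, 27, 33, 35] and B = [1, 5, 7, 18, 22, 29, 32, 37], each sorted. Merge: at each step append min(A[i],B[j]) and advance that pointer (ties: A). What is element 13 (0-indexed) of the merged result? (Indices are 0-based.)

[i=0,j=0] A[i]=1<=B[j]=1 take 1 → i++
[i=1,j=0] A[i]=3>B[j]=1 take 1 → j++
[i=1,j=1] A[i]=3<=B[j]=5 take 3 → i++
[i=2,j=1] A[i]=23>B[j]=5 take 5 → j++
[i=2,j=2] A[i]=23>B[j]=7 take 7 → j++
[i=2,j=3] A[i]=23>B[j]=18 take 18 → j++
[i=2,j=4] A[i]=23>B[j]=22 take 22 → j++
[i=2,j=5] A[i]=23<=B[j]=29 take 23 → i++
[i=3,j=5] A[i]=27<=B[j]=29 take 27 → i++
[i=4,j=5] A[i]=33>B[j]=29 take 29 → j++
[i=4,j=6] A[i]=33>B[j]=32 take 32 → j++
[i=4,j=7] A[i]=33<=B[j]=37 take 33 → i++
[i=5,j=7] A[i]=35<=B[j]=37 take 35 → i++
[i=6,j=7] A done, take B[j]=37 → j++

merged[13] = 37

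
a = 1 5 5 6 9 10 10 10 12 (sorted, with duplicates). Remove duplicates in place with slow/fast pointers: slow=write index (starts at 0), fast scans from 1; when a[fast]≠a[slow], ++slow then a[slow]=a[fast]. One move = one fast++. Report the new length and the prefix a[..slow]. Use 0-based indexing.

length 6; prefix = [1, 5, 6, 9, 10, 12]

(s=0,f=1) a[fast]=5≠a[slow]=1 write a[1]=5 → slow++,fast++
(s=1,f=2) a[fast]=5=a[slow] dup → fast++
(s=1,f=3) a[fast]=6≠a[slow]=5 write a[2]=6 → slow++,fast++
(s=2,f=4) a[fast]=9≠a[slow]=6 write a[3]=9 → slow++,fast++
(s=3,f=5) a[fast]=10≠a[slow]=9 write a[4]=10 → slow++,fast++
(s=4,f=6) a[fast]=10=a[slow] dup → fast++
(s=4,f=7) a[fast]=10=a[slow] dup → fast++
(s=4,f=8) a[fast]=12≠a[slow]=10 write a[5]=12 → slow++,fast++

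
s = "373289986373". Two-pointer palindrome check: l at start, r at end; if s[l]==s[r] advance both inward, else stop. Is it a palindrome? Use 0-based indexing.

l=0 r=11: '3'=='3', l++,r--
l=1 r=10: '7'=='7', l++,r--
l=2 r=9: '3'=='3', l++,r--
l=3 r=8: '2'!='6', stop

not a palindrome (mismatch at 3,8)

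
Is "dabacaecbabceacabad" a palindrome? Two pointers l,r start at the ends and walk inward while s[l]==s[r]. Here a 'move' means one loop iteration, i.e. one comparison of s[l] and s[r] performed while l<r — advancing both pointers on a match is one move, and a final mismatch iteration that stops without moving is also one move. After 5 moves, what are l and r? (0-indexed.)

l=5, r=13

[0,18] 'd'=='d' → l++,r--
[1,17] 'a'=='a' → l++,r--
[2,16] 'b'=='b' → l++,r--
[3,15] 'a'=='a' → l++,r--
[4,14] 'c'=='c' → l++,r--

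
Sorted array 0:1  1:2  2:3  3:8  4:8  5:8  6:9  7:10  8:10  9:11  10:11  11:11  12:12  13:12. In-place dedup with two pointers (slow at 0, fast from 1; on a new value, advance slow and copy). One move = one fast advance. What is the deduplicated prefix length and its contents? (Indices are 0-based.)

(s=0,f=1) a[fast]=2≠a[slow]=1 write a[1]=2 → slow++,fast++
(s=1,f=2) a[fast]=3≠a[slow]=2 write a[2]=3 → slow++,fast++
(s=2,f=3) a[fast]=8≠a[slow]=3 write a[3]=8 → slow++,fast++
(s=3,f=4) a[fast]=8=a[slow] dup → fast++
(s=3,f=5) a[fast]=8=a[slow] dup → fast++
(s=3,f=6) a[fast]=9≠a[slow]=8 write a[4]=9 → slow++,fast++
(s=4,f=7) a[fast]=10≠a[slow]=9 write a[5]=10 → slow++,fast++
(s=5,f=8) a[fast]=10=a[slow] dup → fast++
(s=5,f=9) a[fast]=11≠a[slow]=10 write a[6]=11 → slow++,fast++
(s=6,f=10) a[fast]=11=a[slow] dup → fast++
(s=6,f=11) a[fast]=11=a[slow] dup → fast++
(s=6,f=12) a[fast]=12≠a[slow]=11 write a[7]=12 → slow++,fast++
(s=7,f=13) a[fast]=12=a[slow] dup → fast++

length 8; prefix = [1, 2, 3, 8, 9, 10, 11, 12]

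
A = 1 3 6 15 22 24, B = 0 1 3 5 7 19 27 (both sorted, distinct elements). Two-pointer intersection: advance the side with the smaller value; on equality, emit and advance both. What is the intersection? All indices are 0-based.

intersection = [1, 3]

[i=0,j=0] 1>0 → j++
[i=0,j=1] 1==1 emit → i++,j++
[i=1,j=2] 3==3 emit → i++,j++
[i=2,j=3] 6>5 → j++
[i=2,j=4] 6<7 → i++
[i=3,j=4] 15>7 → j++
[i=3,j=5] 15<19 → i++
[i=4,j=5] 22>19 → j++
[i=4,j=6] 22<27 → i++
[i=5,j=6] 24<27 → i++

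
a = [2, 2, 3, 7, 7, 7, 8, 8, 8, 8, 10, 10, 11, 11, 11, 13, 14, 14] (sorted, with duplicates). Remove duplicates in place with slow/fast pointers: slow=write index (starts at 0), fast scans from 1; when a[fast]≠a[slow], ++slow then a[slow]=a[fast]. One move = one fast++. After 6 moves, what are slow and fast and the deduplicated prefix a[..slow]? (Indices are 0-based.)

slow=0 fast=1: a[fast]=2=a[slow] dup, fast++
slow=0 fast=2: a[fast]=3≠a[slow]=2 write a[1]=3, slow++,fast++
slow=1 fast=3: a[fast]=7≠a[slow]=3 write a[2]=7, slow++,fast++
slow=2 fast=4: a[fast]=7=a[slow] dup, fast++
slow=2 fast=5: a[fast]=7=a[slow] dup, fast++
slow=2 fast=6: a[fast]=8≠a[slow]=7 write a[3]=8, slow++,fast++

slow=3, fast=7, prefix=[2, 3, 7, 8]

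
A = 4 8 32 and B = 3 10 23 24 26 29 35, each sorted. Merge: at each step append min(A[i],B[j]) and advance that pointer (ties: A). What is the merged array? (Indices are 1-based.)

[3, 4, 8, 10, 23, 24, 26, 29, 32, 35]

[i=1,j=1] A[i]=4>B[j]=3 take 3 → j++
[i=1,j=2] A[i]=4<=B[j]=10 take 4 → i++
[i=2,j=2] A[i]=8<=B[j]=10 take 8 → i++
[i=3,j=2] A[i]=32>B[j]=10 take 10 → j++
[i=3,j=3] A[i]=32>B[j]=23 take 23 → j++
[i=3,j=4] A[i]=32>B[j]=24 take 24 → j++
[i=3,j=5] A[i]=32>B[j]=26 take 26 → j++
[i=3,j=6] A[i]=32>B[j]=29 take 29 → j++
[i=3,j=7] A[i]=32<=B[j]=35 take 32 → i++
[i=4,j=7] A done, take B[j]=35 → j++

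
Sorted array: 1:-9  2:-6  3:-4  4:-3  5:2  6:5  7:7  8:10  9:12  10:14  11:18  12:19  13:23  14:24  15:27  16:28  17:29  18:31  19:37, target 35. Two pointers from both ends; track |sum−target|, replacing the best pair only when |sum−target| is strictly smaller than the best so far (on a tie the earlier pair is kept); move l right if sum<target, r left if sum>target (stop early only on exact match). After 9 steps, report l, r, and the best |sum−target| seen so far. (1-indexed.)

[1,19] -9+37=28 d=7 * → l++
[2,19] -6+37=31 d=4 * → l++
[3,19] -4+37=33 d=2 * → l++
[4,19] -3+37=34 d=1 * → l++
[5,19] 2+37=39 d=4 → r--
[5,18] 2+31=33 d=2 → l++
[6,18] 5+31=36 d=1 → r--
[6,17] 5+29=34 d=1 → l++
[7,17] 7+29=36 d=1 → r--

l=7, r=16, best |Δ|=1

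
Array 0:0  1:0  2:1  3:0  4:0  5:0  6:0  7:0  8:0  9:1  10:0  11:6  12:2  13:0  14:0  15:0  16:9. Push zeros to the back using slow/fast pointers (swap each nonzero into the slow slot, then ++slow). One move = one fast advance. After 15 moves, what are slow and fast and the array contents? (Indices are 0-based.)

slow=4, fast=15, a=[1, 1, 6, 2, 0, 0, 0, 0, 0, 0, 0, 0, 0, 0, 0, 0, 9]

(s=0,f=0) a[fast]=0 → fast++
(s=0,f=1) a[fast]=0 → fast++
(s=0,f=2) a[fast]=1≠0 swap→a[0]=1 → slow++,fast++
(s=1,f=3) a[fast]=0 → fast++
(s=1,f=4) a[fast]=0 → fast++
(s=1,f=5) a[fast]=0 → fast++
(s=1,f=6) a[fast]=0 → fast++
(s=1,f=7) a[fast]=0 → fast++
(s=1,f=8) a[fast]=0 → fast++
(s=1,f=9) a[fast]=1≠0 swap→a[1]=1 → slow++,fast++
(s=2,f=10) a[fast]=0 → fast++
(s=2,f=11) a[fast]=6≠0 swap→a[2]=6 → slow++,fast++
(s=3,f=12) a[fast]=2≠0 swap→a[3]=2 → slow++,fast++
(s=4,f=13) a[fast]=0 → fast++
(s=4,f=14) a[fast]=0 → fast++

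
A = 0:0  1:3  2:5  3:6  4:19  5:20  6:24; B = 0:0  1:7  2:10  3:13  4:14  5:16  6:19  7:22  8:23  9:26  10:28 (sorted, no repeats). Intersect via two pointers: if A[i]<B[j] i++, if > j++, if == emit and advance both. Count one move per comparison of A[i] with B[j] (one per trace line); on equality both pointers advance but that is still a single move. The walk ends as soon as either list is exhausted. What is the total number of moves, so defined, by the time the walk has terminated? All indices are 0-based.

i=0 j=0: 0==0 emit, i++,j++
i=1 j=1: 3<7, i++
i=2 j=1: 5<7, i++
i=3 j=1: 6<7, i++
i=4 j=1: 19>7, j++
i=4 j=2: 19>10, j++
i=4 j=3: 19>13, j++
i=4 j=4: 19>14, j++
i=4 j=5: 19>16, j++
i=4 j=6: 19==19 emit, i++,j++
i=5 j=7: 20<22, i++
i=6 j=7: 24>22, j++
i=6 j=8: 24>23, j++
i=6 j=9: 24<26, i++

14 moves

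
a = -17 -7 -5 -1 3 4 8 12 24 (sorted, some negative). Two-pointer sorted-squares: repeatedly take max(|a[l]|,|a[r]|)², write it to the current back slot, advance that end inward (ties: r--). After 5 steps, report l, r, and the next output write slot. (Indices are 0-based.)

[0,8] |-17|<=|24| out[8]=576 → r--
[0,7] |-17|>|12| out[7]=289 → l++
[1,7] |-7|<=|12| out[6]=144 → r--
[1,6] |-7|<=|8| out[5]=64 → r--
[1,5] |-7|>|4| out[4]=49 → l++

l=2, r=5, next write slot=3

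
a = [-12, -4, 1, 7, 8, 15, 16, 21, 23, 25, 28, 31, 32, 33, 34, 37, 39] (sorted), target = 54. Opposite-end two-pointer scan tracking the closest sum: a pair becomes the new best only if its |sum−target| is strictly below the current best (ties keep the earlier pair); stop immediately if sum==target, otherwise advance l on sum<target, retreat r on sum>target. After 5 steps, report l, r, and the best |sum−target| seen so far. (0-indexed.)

l=5, r=16, best |Δ|=7

l=0 r=16: -12+39=27 d=27 *, l++
l=1 r=16: -4+39=35 d=19 *, l++
l=2 r=16: 1+39=40 d=14 *, l++
l=3 r=16: 7+39=46 d=8 *, l++
l=4 r=16: 8+39=47 d=7 *, l++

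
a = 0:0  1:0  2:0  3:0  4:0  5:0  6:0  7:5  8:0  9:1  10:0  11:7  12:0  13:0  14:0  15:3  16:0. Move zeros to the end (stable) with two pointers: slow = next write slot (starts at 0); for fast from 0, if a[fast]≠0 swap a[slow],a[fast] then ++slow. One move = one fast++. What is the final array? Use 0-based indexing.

[5, 1, 7, 3, 0, 0, 0, 0, 0, 0, 0, 0, 0, 0, 0, 0, 0]

(s=0,f=0) a[fast]=0 → fast++
(s=0,f=1) a[fast]=0 → fast++
(s=0,f=2) a[fast]=0 → fast++
(s=0,f=3) a[fast]=0 → fast++
(s=0,f=4) a[fast]=0 → fast++
(s=0,f=5) a[fast]=0 → fast++
(s=0,f=6) a[fast]=0 → fast++
(s=0,f=7) a[fast]=5≠0 swap→a[0]=5 → slow++,fast++
(s=1,f=8) a[fast]=0 → fast++
(s=1,f=9) a[fast]=1≠0 swap→a[1]=1 → slow++,fast++
(s=2,f=10) a[fast]=0 → fast++
(s=2,f=11) a[fast]=7≠0 swap→a[2]=7 → slow++,fast++
(s=3,f=12) a[fast]=0 → fast++
(s=3,f=13) a[fast]=0 → fast++
(s=3,f=14) a[fast]=0 → fast++
(s=3,f=15) a[fast]=3≠0 swap→a[3]=3 → slow++,fast++
(s=4,f=16) a[fast]=0 → fast++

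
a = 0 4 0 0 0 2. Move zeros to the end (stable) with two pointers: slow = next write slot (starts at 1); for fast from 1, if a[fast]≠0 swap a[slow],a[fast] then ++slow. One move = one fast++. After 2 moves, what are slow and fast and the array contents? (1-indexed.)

(s=1,f=1) a[fast]=0 → fast++
(s=1,f=2) a[fast]=4≠0 swap→a[1]=4 → slow++,fast++

slow=2, fast=3, a=[4, 0, 0, 0, 0, 2]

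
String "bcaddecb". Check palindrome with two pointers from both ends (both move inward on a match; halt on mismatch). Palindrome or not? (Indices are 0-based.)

[0,7] 'b'=='b' → l++,r--
[1,6] 'c'=='c' → l++,r--
[2,5] 'a'!='e' → stop

not a palindrome (mismatch at 2,5)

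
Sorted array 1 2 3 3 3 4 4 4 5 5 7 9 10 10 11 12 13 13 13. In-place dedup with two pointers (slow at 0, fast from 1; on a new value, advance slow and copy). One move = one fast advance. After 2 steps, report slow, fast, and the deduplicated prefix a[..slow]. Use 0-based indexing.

(s=0,f=1) a[fast]=2≠a[slow]=1 write a[1]=2 → slow++,fast++
(s=1,f=2) a[fast]=3≠a[slow]=2 write a[2]=3 → slow++,fast++

slow=2, fast=3, prefix=[1, 2, 3]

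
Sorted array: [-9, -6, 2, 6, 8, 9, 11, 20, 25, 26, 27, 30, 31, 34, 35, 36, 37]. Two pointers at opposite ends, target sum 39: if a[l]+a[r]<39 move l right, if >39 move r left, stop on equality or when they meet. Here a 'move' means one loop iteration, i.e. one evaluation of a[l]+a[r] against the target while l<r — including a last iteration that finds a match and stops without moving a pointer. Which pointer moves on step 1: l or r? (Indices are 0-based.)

[0,16] -9+37=28 <39 → l++

l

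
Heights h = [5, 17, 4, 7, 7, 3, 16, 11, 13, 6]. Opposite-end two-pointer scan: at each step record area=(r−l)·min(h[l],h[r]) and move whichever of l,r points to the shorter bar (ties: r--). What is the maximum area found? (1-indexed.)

max area = 91

[1,10] min(5,6)*9=45 best=45 * → l++
[2,10] min(17,6)*8=48 best=48 * → r--
[2,9] min(17,13)*7=91 best=91 * → r--
[2,8] min(17,11)*6=66 best=91 → r--
[2,7] min(17,16)*5=80 best=91 → r--
[2,6] min(17,3)*4=12 best=91 → r--
[2,5] min(17,7)*3=21 best=91 → r--
[2,4] min(17,7)*2=14 best=91 → r--
[2,3] min(17,4)*1=4 best=91 → r--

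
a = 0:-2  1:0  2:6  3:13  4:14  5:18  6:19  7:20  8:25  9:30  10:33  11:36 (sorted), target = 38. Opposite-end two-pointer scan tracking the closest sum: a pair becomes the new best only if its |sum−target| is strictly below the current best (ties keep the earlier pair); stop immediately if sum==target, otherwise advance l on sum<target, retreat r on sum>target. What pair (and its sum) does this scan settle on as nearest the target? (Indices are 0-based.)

l=0 r=11: -2+36=34 d=4 *, l++
l=1 r=11: 0+36=36 d=2 *, l++
l=2 r=11: 6+36=42 d=4, r--
l=2 r=10: 6+33=39 d=1 *, r--
l=2 r=9: 6+30=36 d=2, l++
l=3 r=9: 13+30=43 d=5, r--
l=3 r=8: 13+25=38 d=0 *, stop

pair (13, 25) with sum 38 (|Δ|=0)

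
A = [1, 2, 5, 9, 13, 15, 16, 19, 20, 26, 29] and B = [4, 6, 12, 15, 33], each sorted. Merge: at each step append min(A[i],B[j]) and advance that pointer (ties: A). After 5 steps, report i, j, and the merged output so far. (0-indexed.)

i=3, j=2, merged so far=[1, 2, 4, 5, 6]

[i=0,j=0] A[i]=1<=B[j]=4 take 1 → i++
[i=1,j=0] A[i]=2<=B[j]=4 take 2 → i++
[i=2,j=0] A[i]=5>B[j]=4 take 4 → j++
[i=2,j=1] A[i]=5<=B[j]=6 take 5 → i++
[i=3,j=1] A[i]=9>B[j]=6 take 6 → j++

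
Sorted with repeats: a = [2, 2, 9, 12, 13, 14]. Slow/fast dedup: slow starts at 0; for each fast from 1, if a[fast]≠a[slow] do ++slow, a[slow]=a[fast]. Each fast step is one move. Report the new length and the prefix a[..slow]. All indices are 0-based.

(s=0,f=1) a[fast]=2=a[slow] dup → fast++
(s=0,f=2) a[fast]=9≠a[slow]=2 write a[1]=9 → slow++,fast++
(s=1,f=3) a[fast]=12≠a[slow]=9 write a[2]=12 → slow++,fast++
(s=2,f=4) a[fast]=13≠a[slow]=12 write a[3]=13 → slow++,fast++
(s=3,f=5) a[fast]=14≠a[slow]=13 write a[4]=14 → slow++,fast++

length 5; prefix = [2, 9, 12, 13, 14]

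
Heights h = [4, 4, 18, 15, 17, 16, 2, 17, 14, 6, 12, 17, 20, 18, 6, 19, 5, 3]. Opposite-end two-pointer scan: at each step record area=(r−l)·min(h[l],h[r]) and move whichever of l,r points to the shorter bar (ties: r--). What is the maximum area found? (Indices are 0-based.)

max area = 234

[0,17] min(4,3)*17=51 best=51 * → r--
[0,16] min(4,5)*16=64 best=64 * → l++
[1,16] min(4,5)*15=60 best=64 → l++
[2,16] min(18,5)*14=70 best=70 * → r--
[2,15] min(18,19)*13=234 best=234 * → l++
[3,15] min(15,19)*12=180 best=234 → l++
[4,15] min(17,19)*11=187 best=234 → l++
[5,15] min(16,19)*10=160 best=234 → l++
[6,15] min(2,19)*9=18 best=234 → l++
[7,15] min(17,19)*8=136 best=234 → l++
[8,15] min(14,19)*7=98 best=234 → l++
[9,15] min(6,19)*6=36 best=234 → l++
[10,15] min(12,19)*5=60 best=234 → l++
[11,15] min(17,19)*4=68 best=234 → l++
[12,15] min(20,19)*3=57 best=234 → r--
[12,14] min(20,6)*2=12 best=234 → r--
[12,13] min(20,18)*1=18 best=234 → r--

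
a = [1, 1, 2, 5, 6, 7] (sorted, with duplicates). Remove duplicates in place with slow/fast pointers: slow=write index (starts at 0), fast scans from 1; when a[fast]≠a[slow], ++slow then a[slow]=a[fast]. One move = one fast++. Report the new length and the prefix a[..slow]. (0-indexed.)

slow=0 fast=1: a[fast]=1=a[slow] dup, fast++
slow=0 fast=2: a[fast]=2≠a[slow]=1 write a[1]=2, slow++,fast++
slow=1 fast=3: a[fast]=5≠a[slow]=2 write a[2]=5, slow++,fast++
slow=2 fast=4: a[fast]=6≠a[slow]=5 write a[3]=6, slow++,fast++
slow=3 fast=5: a[fast]=7≠a[slow]=6 write a[4]=7, slow++,fast++

length 5; prefix = [1, 2, 5, 6, 7]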